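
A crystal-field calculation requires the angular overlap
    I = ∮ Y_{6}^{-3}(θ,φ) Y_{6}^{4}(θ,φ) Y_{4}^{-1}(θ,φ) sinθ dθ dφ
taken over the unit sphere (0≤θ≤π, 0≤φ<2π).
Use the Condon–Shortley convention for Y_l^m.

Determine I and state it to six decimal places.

0.077598

m-sum 0 ✓  L=16 even ✓  0≤4≤12 ✓
Π(2lᵢ+1) = 13×13×9 = 1521
triangle coeff Δ(6,6,4) = 1/15315300
Σ_t [2,6]: t=2:+1/829440 t=3:−1/25920 t=4:+1/9216 t=5:−1/25920 t=6:+1/829440 = 7/207360
(3j)²=28/2431 [(6 6 4; 0 0 0)], sign=+1
Σ_t [6,8]: t=6:+1/207360 t=7:−1/120960 t=8:+1/967680 = -1/414720
(3j)²=21/4862 [(6 6 4; -3 4 -1)], sign=+1
⇒ 4πI² = 2646/34969
I = (+1)√(2646/34969/(4π)) = 0.07759762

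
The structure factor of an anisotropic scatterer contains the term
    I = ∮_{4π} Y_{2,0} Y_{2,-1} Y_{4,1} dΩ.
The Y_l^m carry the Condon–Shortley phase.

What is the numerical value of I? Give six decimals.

-0.220728

m-sum 0 ✓  L=8 even ✓  0≤4≤4 ✓
Π(2lᵢ+1) = 5×5×9 = 225
triangle coeff Δ(2,2,4) = 1/630
Σ_t [0,0]: t=0:+1/16 = 1/16
(3j)²=2/35 [(2 2 4; 0 0 0)], sign=+1
Σ_t [0,0]: t=0:+1/24 = 1/24
(3j)²=1/21 [(2 2 4; 0 -1 1)], sign=-1
⇒ 4πI² = 30/49
I = (-1)√(30/49/(4π)) = -0.22072812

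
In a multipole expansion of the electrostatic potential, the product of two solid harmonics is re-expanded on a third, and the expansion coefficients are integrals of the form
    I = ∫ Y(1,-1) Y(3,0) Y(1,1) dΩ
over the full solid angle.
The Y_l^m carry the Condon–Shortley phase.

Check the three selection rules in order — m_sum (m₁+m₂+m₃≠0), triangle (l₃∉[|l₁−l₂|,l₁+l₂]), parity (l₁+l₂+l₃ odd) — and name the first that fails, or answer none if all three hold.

m₁+m₂+m₃ = -1 + 0 + 1 = 0  ✓
triangle: |1−3|=2 ≤ l₃=1 ≤ 1+3=4  ✗
parity: l₁+l₂+l₃ = 5 is odd

triangle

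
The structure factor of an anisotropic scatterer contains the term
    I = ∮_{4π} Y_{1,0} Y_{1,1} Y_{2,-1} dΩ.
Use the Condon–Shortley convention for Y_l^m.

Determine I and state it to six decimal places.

-0.218510

m-sum 0 ✓  L=4 even ✓  0≤2≤2 ✓
Π(2lᵢ+1) = 3×3×5 = 45
triangle coeff Δ(1,1,2) = 1/30
Σ_t [0,0]: t=0:+1/1 = 1/1
(3j)²=2/15 [(1 1 2; 0 0 0)], sign=+1
Σ_t [0,0]: t=0:+1/2 = 1/2
(3j)²=1/10 [(1 1 2; 0 1 -1)], sign=-1
⇒ 4πI² = 3/5
I = (-1)√(3/5/(4π)) = -0.21850969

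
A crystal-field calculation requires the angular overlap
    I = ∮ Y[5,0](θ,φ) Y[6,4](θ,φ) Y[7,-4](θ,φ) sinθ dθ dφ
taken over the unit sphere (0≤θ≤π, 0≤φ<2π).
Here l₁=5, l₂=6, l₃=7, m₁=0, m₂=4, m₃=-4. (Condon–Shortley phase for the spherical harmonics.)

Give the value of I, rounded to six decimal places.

Checks pass: Σm=0; 18 even; l₃=7∈[1,11].
(2·5+1)(2·6+1)(2·7+1) = 2145
Δ: 4! 6! 8! / 19! → 1/174594420
sum: t=0:+1/4147200 t=1:−1/207360 t=2:+1/82944 t=3:−1/207360 t=4:+1/4147200 = 1/345600
3j²(5 6 7; 0 0 0) = Δ·Π!·Σ² = 420/46189  (sign -1)
sum: t=2:+1/5806080 t=3:−1/1451520 t=4:+1/4147200 = -1/3628800
3j²(5 6 7; 0 4 -4) = Δ·Π!·Σ² = 320/29393  (sign +1)
combine: 4πI² = 2145·420/46189·320/29393 = 288000/1356277
take √, sign -1: I = -0.12999215

-0.129992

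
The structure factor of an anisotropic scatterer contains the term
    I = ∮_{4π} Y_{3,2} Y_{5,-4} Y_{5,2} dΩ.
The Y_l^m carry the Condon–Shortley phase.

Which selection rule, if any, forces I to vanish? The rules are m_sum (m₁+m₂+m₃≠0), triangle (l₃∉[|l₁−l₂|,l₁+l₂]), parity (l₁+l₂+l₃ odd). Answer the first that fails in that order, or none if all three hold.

parity

m₁+m₂+m₃ = 2 − 4 + 2 = 0  ✓
triangle: |3−5|=2 ≤ l₃=5 ≤ 3+5=8  ✓
parity: l₁+l₂+l₃ = 13 is odd  ✗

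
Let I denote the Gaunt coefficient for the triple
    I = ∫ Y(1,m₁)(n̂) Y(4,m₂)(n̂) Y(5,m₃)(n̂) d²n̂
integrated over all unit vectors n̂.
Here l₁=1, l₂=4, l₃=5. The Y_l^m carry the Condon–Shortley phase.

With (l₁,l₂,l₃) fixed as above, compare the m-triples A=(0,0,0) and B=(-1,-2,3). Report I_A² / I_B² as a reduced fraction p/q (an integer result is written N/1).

25/28

Shared (l₁,l₂,l₃)=(1,4,5): N and (l;000)² cancel in I_A²/I_B².
A: Δ = 0!·2!·8!/11! = 1/495; Racah Σ t=0..0: t=0:+1/576 = 1/576; ⇒ 3j(1 4 5; 0 0 0)² = 5/99, sgn -1
B: Δ = 0!·2!·8!/11! = 1/495; Racah Σ t=0..0: t=0:+1/2880 = 1/2880; ⇒ 3j(1 4 5; -1 -2 3)² = 28/495, sgn +1
I_A²/I_B² = (5/99)/(28/495) = 25/28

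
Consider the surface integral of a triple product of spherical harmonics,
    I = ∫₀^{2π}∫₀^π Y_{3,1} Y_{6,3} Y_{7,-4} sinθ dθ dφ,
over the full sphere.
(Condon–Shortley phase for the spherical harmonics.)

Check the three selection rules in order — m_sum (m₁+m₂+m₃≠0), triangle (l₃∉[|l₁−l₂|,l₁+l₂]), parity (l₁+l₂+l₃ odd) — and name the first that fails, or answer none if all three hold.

Σmᵢ = 0  ✓
l₃∈[|l₁−l₂|,l₁+l₂]=[3,9], have l₃=7  ✓
Σlᵢ = 16 ⇒ even  ✓

none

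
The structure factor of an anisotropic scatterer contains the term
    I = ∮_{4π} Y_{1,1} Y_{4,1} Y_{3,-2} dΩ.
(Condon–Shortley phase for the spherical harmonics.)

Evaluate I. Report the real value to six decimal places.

-0.106622

m-sum 0 ✓  L=8 even ✓  3≤3≤5 ✓
Π(2lᵢ+1) = 3×9×7 = 189
triangle coeff Δ(1,4,3) = 1/252
Σ_t [1,1]: t=1:−1/36 = -1/36
(3j)²=4/63 [(1 4 3; 0 0 0)], sign=+1
Σ_t [0,0]: t=0:+1/240 = 1/240
(3j)²=1/84 [(1 4 3; 1 1 -2)], sign=-1
⇒ 4πI² = 1/7
I = (-1)√(1/7/(4π)) = -0.10662181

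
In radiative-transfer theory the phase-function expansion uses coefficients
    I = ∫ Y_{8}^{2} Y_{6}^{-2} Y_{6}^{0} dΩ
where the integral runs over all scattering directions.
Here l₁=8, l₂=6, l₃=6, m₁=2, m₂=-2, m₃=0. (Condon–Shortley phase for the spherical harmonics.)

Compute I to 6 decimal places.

-0.019845

Rules hold: Σm=0, L=20 even, 2≤6≤14.
N = 17·13·13 = 2873
Δ = 8!·8!·4!/21! = 1/1309458150
Racah Σ t=2..6: t=2:+1/49766400 t=3:−1/3110400 t=4:+1/1327104 t=5:−1/3110400 t=6:+1/49766400 = 1/6635520
⇒ 3j(8 6 6; 0 0 0)² = 350/46189, sgn +1
Racah Σ t=0..4: t=0:+1/1393459200 t=1:−1/21772800 t=2:+1/3317760 t=3:−1/3110400 t=4:+1/19906560 = -1/66355200
⇒ 3j(8 6 6; 2 -2 0)² = 21/92378, sgn -1
4πI² = N·(3j₀)²·(3jₘ)² = 3675/742577
I = -1·√(0.00494898/4π) = -0.01984509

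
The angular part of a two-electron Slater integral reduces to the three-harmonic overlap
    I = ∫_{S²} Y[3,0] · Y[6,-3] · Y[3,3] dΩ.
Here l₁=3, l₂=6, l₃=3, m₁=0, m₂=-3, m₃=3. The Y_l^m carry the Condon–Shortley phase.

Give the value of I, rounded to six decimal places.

-0.108647

Checks pass: Σm=0; 12 even; l₃=3∈[3,9].
(2·3+1)(2·6+1)(2·3+1) = 637
Δ: 6! 0! 6! / 13! → 1/12012
sum: t=3:−1/1296 = -1/1296
3j²(3 6 3; 0 0 0) = Δ·Π!·Σ² = 100/3003  (sign +1)
sum: t=3:−1/25920 = -1/25920
3j²(3 6 3; 0 -3 3) = Δ·Π!·Σ² = 1/143  (sign -1)
combine: 4πI² = 637·100/3003·1/143 = 700/4719
take √, sign -1: I = -0.10864734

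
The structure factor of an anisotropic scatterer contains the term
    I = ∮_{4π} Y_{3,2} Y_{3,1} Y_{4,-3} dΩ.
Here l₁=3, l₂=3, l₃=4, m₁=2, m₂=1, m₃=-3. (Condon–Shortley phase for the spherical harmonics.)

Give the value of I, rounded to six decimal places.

-0.095955

Checks pass: Σm=0; 10 even; l₃=4∈[0,6].
(2·3+1)(2·3+1)(2·4+1) = 441
Δ: 2! 4! 4! / 11! → 1/34650
sum: t=0:+1/72 t=1:−1/16 t=2:+1/72 = -5/144
3j²(3 3 4; 0 0 0) = Δ·Π!·Σ² = 2/77  (sign -1)
sum: t=0:+1/288 t=1:−1/144 = -1/288
3j²(3 3 4; 2 1 -3) = Δ·Π!·Σ² = 1/99  (sign +1)
combine: 4πI² = 441·2/77·1/99 = 14/121
take √, sign -1: I = -0.09595473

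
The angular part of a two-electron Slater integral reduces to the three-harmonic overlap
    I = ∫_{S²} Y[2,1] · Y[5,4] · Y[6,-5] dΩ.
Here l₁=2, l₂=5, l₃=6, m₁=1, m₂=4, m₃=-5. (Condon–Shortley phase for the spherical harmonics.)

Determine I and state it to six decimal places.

Σlᵢ=13 odd — θ-integrand is odd under cosθ→−cosθ; I=0

0.000000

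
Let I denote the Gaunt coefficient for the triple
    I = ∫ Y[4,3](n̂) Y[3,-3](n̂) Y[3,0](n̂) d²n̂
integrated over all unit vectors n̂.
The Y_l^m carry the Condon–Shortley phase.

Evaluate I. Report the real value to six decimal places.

Rules hold: Σm=0, L=10 even, 1≤3≤7.
N = 9·7·7 = 441
Δ = 4!·4!·2!/11! = 1/34650
Racah Σ t=1..3: t=1:−1/72 t=2:+1/16 t=3:−1/72 = 5/144
⇒ 3j(4 3 3; 0 0 0)² = 2/77, sgn -1
Racah Σ t=0..0: t=0:+1/288 = 1/288
⇒ 3j(4 3 3; 3 -3 0)² = 1/22, sgn -1
4πI² = N·(3j₀)²·(3jₘ)² = 63/121
I = +1·√(0.520661/4π) = 0.20355073

0.203551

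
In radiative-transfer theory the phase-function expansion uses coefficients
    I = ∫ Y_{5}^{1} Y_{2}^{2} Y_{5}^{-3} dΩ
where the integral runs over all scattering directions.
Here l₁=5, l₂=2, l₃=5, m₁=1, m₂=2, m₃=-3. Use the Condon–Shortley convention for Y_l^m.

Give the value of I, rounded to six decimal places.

Checks pass: Σm=0; 12 even; l₃=5∈[3,7].
(2·5+1)(2·2+1)(2·5+1) = 605
Δ: 2! 8! 2! / 13! → 1/38610
sum: t=0:+1/2880 t=1:−1/576 t=2:+1/2880 = -1/960
3j²(5 2 5; 0 0 0) = Δ·Π!·Σ² = 10/429  (sign +1)
sum: t=2:+1/5760 = 1/5760
3j²(5 2 5; 1 2 -3) = Δ·Π!·Σ² = 56/2145  (sign +1)
combine: 4πI² = 605·10/429·56/2145 = 560/1521
take √, sign +1: I = 0.17116875

0.171169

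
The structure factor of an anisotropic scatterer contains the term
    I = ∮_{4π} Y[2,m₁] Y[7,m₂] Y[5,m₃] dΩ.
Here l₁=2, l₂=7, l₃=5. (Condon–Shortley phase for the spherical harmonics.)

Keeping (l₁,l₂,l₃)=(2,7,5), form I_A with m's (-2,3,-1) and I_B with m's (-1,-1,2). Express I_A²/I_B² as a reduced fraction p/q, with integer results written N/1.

l's match ⇒ only the (l;m) 3-j factors differ between A and B.
A: triangle coeff Δ(2,7,5) = 1/15015; Σ_t [4,4]: t=4:+1/414720 = 1/414720; (3j)²=2/143 [(2 7 5; -2 3 -1)], sign=+1
B: triangle coeff Δ(2,7,5) = 1/15015; Σ_t [3,3]: t=3:−1/181440 = -1/181440; (3j)²=32/3003 [(2 7 5; -1 -1 2)], sign=+1
I_A²/I_B² = (2/143)/(32/3003) = 21/16

21/16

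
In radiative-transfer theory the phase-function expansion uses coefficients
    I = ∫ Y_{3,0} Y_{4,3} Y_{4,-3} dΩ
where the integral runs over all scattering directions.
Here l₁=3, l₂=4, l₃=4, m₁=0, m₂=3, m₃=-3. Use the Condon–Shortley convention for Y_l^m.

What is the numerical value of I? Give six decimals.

0.000000

L=11 odd ⇒ parity kills the (l;000) factor ⇒ I = 0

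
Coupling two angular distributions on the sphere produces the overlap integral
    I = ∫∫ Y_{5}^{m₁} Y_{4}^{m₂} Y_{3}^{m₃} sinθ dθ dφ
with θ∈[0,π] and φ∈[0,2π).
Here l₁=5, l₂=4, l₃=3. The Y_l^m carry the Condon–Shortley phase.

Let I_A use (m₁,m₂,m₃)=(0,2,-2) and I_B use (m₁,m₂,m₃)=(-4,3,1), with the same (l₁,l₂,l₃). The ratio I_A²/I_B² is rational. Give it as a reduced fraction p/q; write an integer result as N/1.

800/49

l's match ⇒ only the (l;m) 3-j factors differ between A and B.
A: triangle coeff Δ(5,4,3) = 1/180180; Σ_t [4,5]: t=4:+1/576 t=5:−1/2880 = 1/720; (3j)²=80/3003 [(5 4 3; 0 2 -2)], sign=-1
B: triangle coeff Δ(5,4,3) = 1/180180; Σ_t [5,6]: t=5:−1/5760 t=6:+1/4320 = 1/17280; (3j)²=7/4290 [(5 4 3; -4 3 1)], sign=+1
I_A²/I_B² = (80/3003)/(7/4290) = 800/49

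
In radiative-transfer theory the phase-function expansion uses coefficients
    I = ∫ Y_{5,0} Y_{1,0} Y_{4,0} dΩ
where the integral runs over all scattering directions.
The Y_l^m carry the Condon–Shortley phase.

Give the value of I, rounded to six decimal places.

Checks pass: Σm=0; 10 even; l₃=4∈[4,6].
(2·5+1)(2·1+1)(2·4+1) = 297
Δ: 2! 8! 0! / 11! → 1/495
sum: t=1:−1/576 = -1/576
3j²(5 1 4; 0 0 0) = Δ·Π!·Σ² = 5/99  (sign -1)
(m-triple is (0,0,0) — same symbol as above.)
combine: 4πI² = 297·5/99·5/99 = 25/33
take √, sign +1: I = 0.24553200

0.245532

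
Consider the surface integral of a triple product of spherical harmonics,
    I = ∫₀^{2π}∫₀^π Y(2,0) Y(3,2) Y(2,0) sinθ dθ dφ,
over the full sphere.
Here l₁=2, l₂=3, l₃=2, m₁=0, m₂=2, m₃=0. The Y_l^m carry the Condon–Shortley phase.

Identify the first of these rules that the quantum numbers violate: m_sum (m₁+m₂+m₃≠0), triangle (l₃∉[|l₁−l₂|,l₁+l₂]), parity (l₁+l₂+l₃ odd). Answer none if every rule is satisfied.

m_sum

azimuthal sum: 0 + 2 + 0 = 2  ✗
1 ≤ 2 ≤ 5 (triangle on l)
L = 2 + 3 + 2 = 7 (odd)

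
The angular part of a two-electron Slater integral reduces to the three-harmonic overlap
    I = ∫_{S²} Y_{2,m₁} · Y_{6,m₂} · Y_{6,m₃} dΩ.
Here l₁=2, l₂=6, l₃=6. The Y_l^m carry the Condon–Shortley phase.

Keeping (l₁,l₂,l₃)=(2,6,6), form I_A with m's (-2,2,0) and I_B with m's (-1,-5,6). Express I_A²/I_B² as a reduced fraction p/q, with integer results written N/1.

140/121

Same 2,6,6: normalisation and zero-m 3j drop out of the ratio.
A: Δ: 2! 2! 10! / 15! → 1/90090; sum: t=2:+1/69120 = 1/69120; 3j²(2 6 6; -2 2 0) = Δ·Π!·Σ² = 4/143  (sign +1)
B: Δ: 2! 2! 10! / 15! → 1/90090; sum: t=1:−1/7257600 = -1/7257600; 3j²(2 6 6; -1 -5 6) = Δ·Π!·Σ² = 11/455  (sign -1)
I_A²/I_B² = (4/143)/(11/455) = 140/121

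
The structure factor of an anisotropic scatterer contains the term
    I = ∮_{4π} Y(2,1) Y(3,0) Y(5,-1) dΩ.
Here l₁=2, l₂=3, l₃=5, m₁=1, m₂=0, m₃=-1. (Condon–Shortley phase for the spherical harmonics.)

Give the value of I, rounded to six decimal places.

Rules hold: Σm=0, L=10 even, 1≤5≤5.
N = 5·7·11 = 385
Δ = 0!·4!·6!/11! = 1/2310
Racah Σ t=0..0: t=0:+1/144 = 1/144
⇒ 3j(2 3 5; 0 0 0)² = 10/231, sgn -1
Racah Σ t=0..0: t=0:+1/216 = 1/216
⇒ 3j(2 3 5; 1 0 -1)² = 8/231, sgn +1
4πI² = N·(3j₀)²·(3jₘ)² = 400/693
I = -1·√(0.577201/4π) = -0.21431790

-0.214318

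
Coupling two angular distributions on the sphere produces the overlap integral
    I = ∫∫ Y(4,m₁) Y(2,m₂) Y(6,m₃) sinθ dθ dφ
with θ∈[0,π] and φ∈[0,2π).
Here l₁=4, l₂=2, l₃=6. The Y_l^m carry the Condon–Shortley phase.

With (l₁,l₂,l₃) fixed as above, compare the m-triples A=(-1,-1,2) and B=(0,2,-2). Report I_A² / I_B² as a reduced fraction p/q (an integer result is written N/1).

16/5

Shared (l₁,l₂,l₃)=(4,2,6): N and (l;000)² cancel in I_A²/I_B².
A: Δ = 0!·8!·4!/13! = 1/6435; Racah Σ t=0..0: t=0:+1/4320 = 1/4320; ⇒ 3j(4 2 6; -1 -1 2)² = 224/6435, sgn +1
B: Δ = 0!·8!·4!/13! = 1/6435; Racah Σ t=0..0: t=0:+1/13824 = 1/13824; ⇒ 3j(4 2 6; 0 2 -2)² = 14/1287, sgn +1
I_A²/I_B² = (224/6435)/(14/1287) = 16/5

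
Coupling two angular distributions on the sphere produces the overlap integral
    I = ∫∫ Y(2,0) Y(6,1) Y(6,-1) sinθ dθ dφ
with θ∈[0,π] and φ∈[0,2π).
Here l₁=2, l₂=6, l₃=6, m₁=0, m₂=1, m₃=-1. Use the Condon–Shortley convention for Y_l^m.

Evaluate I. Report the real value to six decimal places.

m-sum 0 ✓  L=14 even ✓  4≤6≤8 ✓
Π(2lᵢ+1) = 5×13×13 = 845
triangle coeff Δ(2,6,6) = 1/90090
Σ_t [0,2]: t=0:+1/69120 t=1:−1/14400 t=2:+1/69120 = -7/172800
(3j)²=14/715 [(2 6 6; 0 0 0)], sign=-1
Σ_t [0,2]: t=0:+1/120960 t=1:−1/17280 t=2:+1/57600 = -13/403200
(3j)²=13/770 [(2 6 6; 0 1 -1)], sign=+1
⇒ 4πI² = 169/605
I = (-1)√(169/605/(4π)) = -0.14909419

-0.149094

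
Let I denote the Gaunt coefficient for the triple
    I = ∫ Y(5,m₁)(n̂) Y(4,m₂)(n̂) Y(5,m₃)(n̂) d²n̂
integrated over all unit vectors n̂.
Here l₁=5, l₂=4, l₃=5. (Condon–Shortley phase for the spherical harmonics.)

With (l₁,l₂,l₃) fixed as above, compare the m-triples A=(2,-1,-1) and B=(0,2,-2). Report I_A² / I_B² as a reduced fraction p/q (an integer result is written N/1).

Shared (l₁,l₂,l₃)=(5,4,5): N and (l;000)² cancel in I_A²/I_B².
A: Δ = 4!·6!·4!/15! = 1/3153150; Racah Σ t=0..3: t=0:+1/5184 t=1:−1/1152 t=2:+1/2880 t=3:−1/103680 = -7/20736; ⇒ 3j(5 4 5; 2 -1 -1)² = 35/2574, sgn -1
B: Δ = 4!·6!·4!/15! = 1/3153150; Racah Σ t=2..4: t=2:+1/3456 t=3:−1/1728 t=4:+1/11520 = -7/34560; ⇒ 3j(5 4 5; 0 2 -2)² = 7/858, sgn +1
I_A²/I_B² = (35/2574)/(7/858) = 5/3

5/3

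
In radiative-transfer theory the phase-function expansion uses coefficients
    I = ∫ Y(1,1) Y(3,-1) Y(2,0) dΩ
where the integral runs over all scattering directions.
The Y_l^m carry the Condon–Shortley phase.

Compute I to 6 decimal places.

m-sum 0 ✓  L=6 even ✓  2≤2≤4 ✓
Π(2lᵢ+1) = 3×7×5 = 105
triangle coeff Δ(1,3,2) = 1/105
Σ_t [1,1]: t=1:−1/4 = -1/4
(3j)²=3/35 [(1 3 2; 0 0 0)], sign=-1
Σ_t [0,0]: t=0:+1/8 = 1/8
(3j)²=2/35 [(1 3 2; 1 -1 0)], sign=+1
⇒ 4πI² = 18/35
I = (-1)√(18/35/(4π)) = -0.20230066

-0.202301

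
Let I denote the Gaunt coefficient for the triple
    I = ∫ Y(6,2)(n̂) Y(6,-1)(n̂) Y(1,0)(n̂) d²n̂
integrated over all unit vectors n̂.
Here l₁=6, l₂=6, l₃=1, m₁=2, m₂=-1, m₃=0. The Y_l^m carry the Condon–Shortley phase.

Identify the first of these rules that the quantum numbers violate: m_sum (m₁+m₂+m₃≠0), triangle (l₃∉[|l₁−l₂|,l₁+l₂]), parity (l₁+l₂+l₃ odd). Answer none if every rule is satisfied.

m_sum

Σmᵢ = 1  ✗
l₃∈[|l₁−l₂|,l₁+l₂]=[0,12], have l₃=1
Σlᵢ = 13 ⇒ odd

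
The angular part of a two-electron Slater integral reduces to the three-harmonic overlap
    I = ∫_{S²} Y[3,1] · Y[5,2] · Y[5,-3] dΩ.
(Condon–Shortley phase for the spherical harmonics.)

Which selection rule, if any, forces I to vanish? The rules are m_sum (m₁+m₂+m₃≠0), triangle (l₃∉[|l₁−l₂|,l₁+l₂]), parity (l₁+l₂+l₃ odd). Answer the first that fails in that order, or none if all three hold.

parity

azimuthal sum: 1 + 2 − 3 = 0  ✓
2 ≤ 5 ≤ 8 (triangle on l)  ✓
L = 3 + 5 + 5 = 13 (odd)  ✗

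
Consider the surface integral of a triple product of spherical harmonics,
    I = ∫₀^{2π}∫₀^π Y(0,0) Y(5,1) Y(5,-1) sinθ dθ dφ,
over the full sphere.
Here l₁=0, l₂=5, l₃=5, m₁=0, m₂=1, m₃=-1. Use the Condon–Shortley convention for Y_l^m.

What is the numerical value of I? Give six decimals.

-0.282095

m-sum 0 ✓  L=10 even ✓  5≤5≤5 ✓
Π(2lᵢ+1) = 1×11×11 = 121
triangle coeff Δ(0,5,5) = 1/11
Σ_t [0,0]: t=0:+1/14400 = 1/14400
(3j)²=1/11 [(0 5 5; 0 0 0)], sign=-1
Σ_t [0,0]: t=0:+1/17280 = 1/17280
(3j)²=1/11 [(0 5 5; 0 1 -1)], sign=+1
⇒ 4πI² = 1/1
I = (-1)√(1/1/(4π)) = -0.28209479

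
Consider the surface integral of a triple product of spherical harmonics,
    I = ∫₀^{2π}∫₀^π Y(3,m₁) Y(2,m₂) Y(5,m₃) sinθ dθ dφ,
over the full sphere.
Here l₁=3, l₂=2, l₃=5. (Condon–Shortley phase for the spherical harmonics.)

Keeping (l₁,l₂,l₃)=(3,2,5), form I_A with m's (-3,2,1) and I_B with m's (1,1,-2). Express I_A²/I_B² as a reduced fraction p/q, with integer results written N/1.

Same 3,2,5: normalisation and zero-m 3j drop out of the ratio.
A: Δ: 0! 6! 4! / 11! → 1/2310; sum: t=0:+1/17280 = 1/17280; 3j²(3 2 5; -3 2 1) = Δ·Π!·Σ² = 1/2310  (sign +1)
B: Δ: 0! 6! 4! / 11! → 1/2310; sum: t=0:+1/288 = 1/288; 3j²(3 2 5; 1 1 -2) = Δ·Π!·Σ² = 1/22  (sign -1)
I_A²/I_B² = (1/2310)/(1/22) = 1/105

1/105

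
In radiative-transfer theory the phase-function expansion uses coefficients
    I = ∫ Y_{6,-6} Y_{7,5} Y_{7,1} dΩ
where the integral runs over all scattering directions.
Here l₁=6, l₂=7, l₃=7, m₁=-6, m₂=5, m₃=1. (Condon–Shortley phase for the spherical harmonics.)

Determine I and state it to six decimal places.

0.128174

Rules hold: Σm=0, L=20 even, 1≤7≤13.
N = 13·15·15 = 2925
Δ = 6!·6!·8!/21! = 1/2444321880
Racah Σ t=0..6: t=0:+1/2612736000 t=1:−1/20736000 t=2:+1/1658880 t=3:−1/746496 t=4:+1/1658880 t=5:−1/20736000 t=6:+1/2612736000 = -1/4354560
⇒ 3j(6 7 7; 0 0 0)² = 1000/138567, sgn +1
Racah Σ t=6..6: t=6:+1/746496000 = 1/746496000
⇒ 3j(6 7 7; -6 5 1)² = 616/62985, sgn +1
4πI² = N·(3j₀)²·(3jₘ)² = 280000/1356277
I = +1·√(0.206448/4π) = 0.12817398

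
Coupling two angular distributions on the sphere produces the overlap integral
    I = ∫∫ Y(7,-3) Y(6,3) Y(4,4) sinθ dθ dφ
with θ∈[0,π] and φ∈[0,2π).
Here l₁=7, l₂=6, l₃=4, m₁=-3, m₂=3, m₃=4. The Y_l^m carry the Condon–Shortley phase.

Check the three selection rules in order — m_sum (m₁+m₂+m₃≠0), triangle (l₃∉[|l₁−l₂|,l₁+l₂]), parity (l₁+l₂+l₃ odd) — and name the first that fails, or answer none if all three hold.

m₁+m₂+m₃ = -3 + 3 + 4 = 4  ✗
triangle: |7−6|=1 ≤ l₃=4 ≤ 7+6=13
parity: l₁+l₂+l₃ = 17 is odd

m_sum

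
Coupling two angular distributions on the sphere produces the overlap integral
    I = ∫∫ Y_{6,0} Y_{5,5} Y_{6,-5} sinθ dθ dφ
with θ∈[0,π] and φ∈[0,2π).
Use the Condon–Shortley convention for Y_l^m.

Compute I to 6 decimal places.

Σlᵢ=17 odd — θ-integrand is odd under cosθ→−cosθ; I=0

0.000000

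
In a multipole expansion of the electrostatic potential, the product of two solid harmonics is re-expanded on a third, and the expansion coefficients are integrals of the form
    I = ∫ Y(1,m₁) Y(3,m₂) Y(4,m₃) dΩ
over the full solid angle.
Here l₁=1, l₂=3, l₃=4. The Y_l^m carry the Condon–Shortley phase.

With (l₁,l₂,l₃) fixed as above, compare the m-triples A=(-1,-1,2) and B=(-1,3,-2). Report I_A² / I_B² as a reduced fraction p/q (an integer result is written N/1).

Shared (l₁,l₂,l₃)=(1,3,4): N and (l;000)² cancel in I_A²/I_B².
A: Δ = 0!·2!·6!/9! = 1/252; Racah Σ t=0..0: t=0:+1/96 = 1/96; ⇒ 3j(1 3 4; -1 -1 2)² = 5/84, sgn +1
B: Δ = 0!·2!·6!/9! = 1/252; Racah Σ t=0..0: t=0:+1/1440 = 1/1440; ⇒ 3j(1 3 4; -1 3 -2)² = 1/252, sgn +1
I_A²/I_B² = (5/84)/(1/252) = 15/1

15/1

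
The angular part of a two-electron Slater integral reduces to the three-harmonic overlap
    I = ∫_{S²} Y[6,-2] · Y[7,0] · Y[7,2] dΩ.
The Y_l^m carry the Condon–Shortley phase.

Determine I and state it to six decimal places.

m-sum 0 ✓  L=20 even ✓  1≤7≤13 ✓
Π(2lᵢ+1) = 13×15×15 = 2925
triangle coeff Δ(6,7,7) = 1/2444321880
Σ_t [0,6]: t=0:+1/2612736000 t=1:−1/20736000 t=2:+1/1658880 t=3:−1/746496 t=4:+1/1658880 t=5:−1/20736000 t=6:+1/2612736000 = -1/4354560
(3j)²=1000/138567 [(6 7 7; 0 0 0)], sign=+1
Σ_t [2,6]: t=2:+1/24883200 t=3:−1/2488320 t=4:+1/1658880 t=5:−1/6220800 t=6:+1/174182400 = 1/11612160
(3j)²=150/46189 [(6 7 7; -2 0 2)], sign=-1
⇒ 4πI² = 11250000/164109517
I = (-1)√(11250000/164109517/(4π)) = -0.07385917

-0.073859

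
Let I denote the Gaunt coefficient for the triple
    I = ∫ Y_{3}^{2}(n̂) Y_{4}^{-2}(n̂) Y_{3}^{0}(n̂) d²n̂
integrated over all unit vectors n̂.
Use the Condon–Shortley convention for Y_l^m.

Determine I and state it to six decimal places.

-0.044418

Rules hold: Σm=0, L=10 even, 1≤3≤7.
N = 7·9·7 = 441
Δ = 4!·2!·4!/11! = 1/34650
Racah Σ t=1..3: t=1:−1/72 t=2:+1/16 t=3:−1/72 = 5/144
⇒ 3j(3 4 3; 0 0 0)² = 2/77, sgn -1
Racah Σ t=0..1: t=0:+1/96 t=1:−1/72 = -1/288
⇒ 3j(3 4 3; 2 -2 0)² = 1/462, sgn +1
4πI² = N·(3j₀)²·(3jₘ)² = 3/121
I = -1·√(0.0247934/4π) = -0.04441841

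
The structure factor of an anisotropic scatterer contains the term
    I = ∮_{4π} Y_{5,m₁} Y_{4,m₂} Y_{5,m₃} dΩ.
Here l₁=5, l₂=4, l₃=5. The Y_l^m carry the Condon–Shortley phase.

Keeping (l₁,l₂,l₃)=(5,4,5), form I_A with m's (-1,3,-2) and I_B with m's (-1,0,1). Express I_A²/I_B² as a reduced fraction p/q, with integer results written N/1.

Same 5,4,5: normalisation and zero-m 3j drop out of the ratio.
A: Δ: 4! 6! 4! / 15! → 1/3153150; sum: t=3:−1/5184 t=4:+1/6912 = -1/20736; 3j²(5 4 5; -1 3 -2) = Δ·Π!·Σ² = 5/2574  (sign +1)
B: Δ: 4! 6! 4! / 15! → 1/3153150; sum: t=0:+1/414720 t=1:−1/4320 t=2:+1/768 t=3:−1/1296 t=4:+1/27648 = 7/20736; 3j²(5 4 5; -1 0 1) = Δ·Π!·Σ² = 8/1287  (sign +1)
I_A²/I_B² = (5/2574)/(8/1287) = 5/16

5/16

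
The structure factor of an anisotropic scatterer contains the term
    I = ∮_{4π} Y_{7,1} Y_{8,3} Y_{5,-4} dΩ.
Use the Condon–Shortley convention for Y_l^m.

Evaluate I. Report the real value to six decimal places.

-0.041715

m-sum 0 ✓  L=20 even ✓  1≤5≤15 ✓
Π(2lᵢ+1) = 15×17×11 = 2805
triangle coeff Δ(7,8,5) = 1/814773960
Σ_t [3,7]: t=3:−1/87091200 t=4:+1/4976640 t=5:−1/2073600 t=6:+1/4976640 t=7:−1/87091200 = -1/9676800
(3j)²=360/46189 [(7 8 5; 0 0 0)], sign=+1
Σ_t [5,6]: t=5:−1/62208000 t=6:+1/49766400 = 1/248832000
(3j)²=21/20995 [(7 8 5; 1 3 -4)], sign=-1
⇒ 4πI² = 22680/1037153
I = (-1)√(22680/1037153/(4π)) = -0.04171528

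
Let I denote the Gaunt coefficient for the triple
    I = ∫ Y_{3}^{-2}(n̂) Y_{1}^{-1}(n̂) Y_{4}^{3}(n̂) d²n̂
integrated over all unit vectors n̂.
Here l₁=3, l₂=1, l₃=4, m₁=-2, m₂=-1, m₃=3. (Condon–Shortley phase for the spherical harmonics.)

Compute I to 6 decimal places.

Checks pass: Σm=0; 8 even; l₃=4∈[2,4].
(2·3+1)(2·1+1)(2·4+1) = 189
Δ: 0! 6! 2! / 9! → 1/252
sum: t=0:+1/36 = 1/36
3j²(3 1 4; 0 0 0) = Δ·Π!·Σ² = 4/63  (sign +1)
sum: t=0:+1/240 = 1/240
3j²(3 1 4; -2 -1 3) = Δ·Π!·Σ² = 1/12  (sign -1)
combine: 4πI² = 189·4/63·1/12 = 1/1
take √, sign -1: I = -0.28209479

-0.282095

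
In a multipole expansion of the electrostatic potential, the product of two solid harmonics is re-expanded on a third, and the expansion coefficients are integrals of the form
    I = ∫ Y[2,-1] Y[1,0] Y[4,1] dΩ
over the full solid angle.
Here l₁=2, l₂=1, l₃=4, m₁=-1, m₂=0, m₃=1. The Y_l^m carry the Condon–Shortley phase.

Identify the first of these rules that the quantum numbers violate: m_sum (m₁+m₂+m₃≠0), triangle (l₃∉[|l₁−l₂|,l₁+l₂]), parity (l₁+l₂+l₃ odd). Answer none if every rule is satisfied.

azimuthal sum: -1 + 0 + 1 = 0  ✓
1 ≤ 4 ≤ 3 (triangle on l)  ✗
L = 2 + 1 + 4 = 7 (odd)

triangle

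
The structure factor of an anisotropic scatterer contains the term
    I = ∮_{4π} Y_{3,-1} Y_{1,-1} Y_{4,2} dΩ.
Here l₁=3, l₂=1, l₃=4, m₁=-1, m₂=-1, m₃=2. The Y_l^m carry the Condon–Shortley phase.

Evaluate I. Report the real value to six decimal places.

0.238414

Rules hold: Σm=0, L=8 even, 2≤4≤4.
N = 7·3·9 = 189
Δ = 0!·6!·2!/9! = 1/252
Racah Σ t=0..0: t=0:+1/36 = 1/36
⇒ 3j(3 1 4; 0 0 0)² = 4/63, sgn +1
Racah Σ t=0..0: t=0:+1/96 = 1/96
⇒ 3j(3 1 4; -1 -1 2)² = 5/84, sgn +1
4πI² = N·(3j₀)²·(3jₘ)² = 5/7
I = +1·√(0.714286/4π) = 0.23841361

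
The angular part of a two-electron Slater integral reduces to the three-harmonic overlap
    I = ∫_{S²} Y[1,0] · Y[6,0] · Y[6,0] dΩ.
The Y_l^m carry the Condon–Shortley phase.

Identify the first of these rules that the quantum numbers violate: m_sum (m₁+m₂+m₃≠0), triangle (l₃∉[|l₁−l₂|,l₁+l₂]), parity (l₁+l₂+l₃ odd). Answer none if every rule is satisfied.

m₁+m₂+m₃ = 0 + 0 + 0 = 0  ✓
triangle: |1−6|=5 ≤ l₃=6 ≤ 1+6=7  ✓
parity: l₁+l₂+l₃ = 13 is odd  ✗

parity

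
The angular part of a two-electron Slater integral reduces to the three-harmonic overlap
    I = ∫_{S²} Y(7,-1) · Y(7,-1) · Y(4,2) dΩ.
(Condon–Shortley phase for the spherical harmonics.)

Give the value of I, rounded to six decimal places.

Rules hold: Σm=0, L=18 even, 0≤4≤14.
N = 15·15·9 = 2025
Δ = 10!·4!·4!/19! = 1/58198140
Racah Σ t=3..7: t=3:−1/17418240 t=4:+1/622080 t=5:−1/230400 t=6:+1/622080 t=7:−1/17418240 = -1/806400
⇒ 3j(7 7 4; 0 0 0)² = 2268/230945, sgn -1
Racah Σ t=4..6: t=4:+1/1658880 t=5:−1/518400 t=6:+1/1658880 = -1/1382400
⇒ 3j(7 7 4; -1 -1 2)² = 504/46189, sgn -1
4πI² = N·(3j₀)²·(3jₘ)² = 462944160/2133423721
I = +1·√(0.216996/4π) = 0.13140770

0.131408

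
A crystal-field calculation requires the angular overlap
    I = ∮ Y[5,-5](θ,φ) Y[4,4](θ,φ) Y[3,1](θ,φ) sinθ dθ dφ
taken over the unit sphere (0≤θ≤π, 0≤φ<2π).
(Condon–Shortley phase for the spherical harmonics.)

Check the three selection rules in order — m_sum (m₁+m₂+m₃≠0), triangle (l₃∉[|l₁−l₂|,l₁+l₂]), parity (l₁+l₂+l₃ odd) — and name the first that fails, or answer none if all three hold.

none

Σmᵢ = 0  ✓
l₃∈[|l₁−l₂|,l₁+l₂]=[1,9], have l₃=3  ✓
Σlᵢ = 12 ⇒ even  ✓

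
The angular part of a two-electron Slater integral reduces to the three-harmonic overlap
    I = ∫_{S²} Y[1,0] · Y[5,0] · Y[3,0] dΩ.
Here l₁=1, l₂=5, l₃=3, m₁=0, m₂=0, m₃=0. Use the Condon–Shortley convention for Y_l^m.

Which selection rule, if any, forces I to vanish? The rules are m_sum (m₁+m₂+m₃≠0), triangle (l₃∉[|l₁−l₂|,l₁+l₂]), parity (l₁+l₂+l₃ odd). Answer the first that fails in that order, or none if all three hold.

Σmᵢ = 0  ✓
l₃∈[|l₁−l₂|,l₁+l₂]=[4,6], have l₃=3  ✗
Σlᵢ = 9 ⇒ odd

triangle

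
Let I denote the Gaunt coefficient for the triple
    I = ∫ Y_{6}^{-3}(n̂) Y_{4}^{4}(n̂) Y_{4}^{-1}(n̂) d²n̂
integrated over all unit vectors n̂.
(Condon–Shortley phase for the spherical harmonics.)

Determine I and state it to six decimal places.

0.155830

m-sum 0 ✓  L=14 even ✓  2≤4≤10 ✓
Π(2lᵢ+1) = 13×9×9 = 1053
triangle coeff Δ(6,4,4) = 1/1261260
Σ_t [2,4]: t=2:+1/4608 t=3:−1/1296 t=4:+1/4608 = -7/20736
(3j)²=20/1287 [(6 4 4; 0 0 0)], sign=-1
Σ_t [6,6]: t=6:+1/51840 = 1/51840
(3j)²=8/429 [(6 4 4; -3 4 -1)], sign=-1
⇒ 4πI² = 480/1573
I = (+1)√(480/1573/(4π)) = 0.15583009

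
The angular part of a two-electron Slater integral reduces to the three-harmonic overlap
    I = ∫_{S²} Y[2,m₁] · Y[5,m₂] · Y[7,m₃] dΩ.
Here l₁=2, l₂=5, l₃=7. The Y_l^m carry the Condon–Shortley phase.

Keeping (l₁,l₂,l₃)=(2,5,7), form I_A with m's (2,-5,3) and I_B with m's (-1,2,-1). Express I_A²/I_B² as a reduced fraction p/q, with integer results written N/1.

1/160

Same 2,5,7: normalisation and zero-m 3j drop out of the ratio.
A: Δ: 0! 4! 10! / 15! → 1/15015; sum: t=0:+1/87091200 = 1/87091200; 3j²(2 5 7; 2 -5 3) = Δ·Π!·Σ² = 1/15015  (sign +1)
B: Δ: 0! 4! 10! / 15! → 1/15015; sum: t=0:+1/181440 = 1/181440; 3j²(2 5 7; -1 2 -1) = Δ·Π!·Σ² = 32/3003  (sign +1)
I_A²/I_B² = (1/15015)/(32/3003) = 1/160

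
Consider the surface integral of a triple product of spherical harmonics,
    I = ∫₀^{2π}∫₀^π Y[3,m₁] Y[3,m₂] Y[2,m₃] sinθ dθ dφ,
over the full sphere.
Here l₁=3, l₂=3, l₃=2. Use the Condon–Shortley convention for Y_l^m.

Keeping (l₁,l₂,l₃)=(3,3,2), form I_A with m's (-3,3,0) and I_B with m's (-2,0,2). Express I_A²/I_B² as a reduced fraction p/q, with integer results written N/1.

5/4

l's match ⇒ only the (l;m) 3-j factors differ between A and B.
A: triangle coeff Δ(3,3,2) = 1/3780; Σ_t [4,4]: t=4:+1/96 = 1/96; (3j)²=5/84 [(3 3 2; -3 3 0)], sign=+1
B: triangle coeff Δ(3,3,2) = 1/3780; Σ_t [3,3]: t=3:−1/24 = -1/24; (3j)²=1/21 [(3 3 2; -2 0 2)], sign=-1
I_A²/I_B² = (5/84)/(1/21) = 5/4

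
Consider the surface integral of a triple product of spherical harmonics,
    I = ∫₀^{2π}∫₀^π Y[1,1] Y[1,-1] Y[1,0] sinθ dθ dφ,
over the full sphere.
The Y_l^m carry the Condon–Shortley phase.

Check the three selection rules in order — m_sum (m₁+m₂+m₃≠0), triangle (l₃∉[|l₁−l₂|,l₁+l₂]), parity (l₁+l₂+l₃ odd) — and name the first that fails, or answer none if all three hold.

parity

azimuthal sum: 1 − 1 + 0 = 0  ✓
0 ≤ 1 ≤ 2 (triangle on l)  ✓
L = 1 + 1 + 1 = 3 (odd)  ✗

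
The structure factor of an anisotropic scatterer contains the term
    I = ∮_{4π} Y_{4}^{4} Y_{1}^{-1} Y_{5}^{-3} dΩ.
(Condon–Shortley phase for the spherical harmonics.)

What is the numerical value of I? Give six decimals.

Checks pass: Σm=0; 10 even; l₃=5∈[3,5].
(2·4+1)(2·1+1)(2·5+1) = 297
Δ: 0! 8! 2! / 11! → 1/495
sum: t=0:+1/576 = 1/576
3j²(4 1 5; 0 0 0) = Δ·Π!·Σ² = 5/99  (sign -1)
sum: t=0:+1/80640 = 1/80640
3j²(4 1 5; 4 -1 -3) = Δ·Π!·Σ² = 1/495  (sign +1)
combine: 4πI² = 297·5/99·1/495 = 1/33
take √, sign -1: I = -0.04910640

-0.049106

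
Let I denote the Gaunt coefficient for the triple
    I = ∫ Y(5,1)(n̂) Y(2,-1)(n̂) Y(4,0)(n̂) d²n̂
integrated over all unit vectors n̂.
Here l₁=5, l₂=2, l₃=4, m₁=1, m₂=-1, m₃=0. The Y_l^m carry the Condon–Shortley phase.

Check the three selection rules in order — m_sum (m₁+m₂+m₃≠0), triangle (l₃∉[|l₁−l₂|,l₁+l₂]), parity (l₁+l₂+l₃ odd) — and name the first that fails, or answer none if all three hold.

parity

azimuthal sum: 1 − 1 + 0 = 0  ✓
3 ≤ 4 ≤ 7 (triangle on l)  ✓
L = 5 + 2 + 4 = 11 (odd)  ✗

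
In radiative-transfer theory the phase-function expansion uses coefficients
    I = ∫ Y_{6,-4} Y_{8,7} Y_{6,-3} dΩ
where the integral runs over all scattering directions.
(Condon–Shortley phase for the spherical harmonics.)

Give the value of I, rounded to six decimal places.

m-sum 0 ✓  L=20 even ✓  2≤6≤14 ✓
Π(2lᵢ+1) = 13×17×13 = 2873
triangle coeff Δ(6,8,6) = 1/1309458150
Σ_t [2,6]: t=2:+1/49766400 t=3:−1/3110400 t=4:+1/1327104 t=5:−1/3110400 t=6:+1/49766400 = 1/6635520
(3j)²=350/46189 [(6 8 6; 0 0 0)], sign=+1
Σ_t [7,8]: t=7:−1/1219276800 t=8:+1/812851200 = 1/2438553600
(3j)²=6/2261 [(6 8 6; -4 7 -3)], sign=-1
⇒ 4πI² = 3900/67507
I = (-1)√(3900/67507/(4π)) = -0.06780363

-0.067804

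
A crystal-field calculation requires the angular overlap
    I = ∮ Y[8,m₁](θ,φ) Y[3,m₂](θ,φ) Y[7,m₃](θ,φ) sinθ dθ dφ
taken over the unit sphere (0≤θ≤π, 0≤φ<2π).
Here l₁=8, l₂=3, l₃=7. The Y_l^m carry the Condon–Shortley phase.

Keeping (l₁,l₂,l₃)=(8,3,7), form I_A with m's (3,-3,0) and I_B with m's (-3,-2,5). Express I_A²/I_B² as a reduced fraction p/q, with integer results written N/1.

693/400

Shared (l₁,l₂,l₃)=(8,3,7): N and (l;000)² cancel in I_A²/I_B².
A: Δ = 4!·12!·2!/19! = 1/5290740; Racah Σ t=0..0: t=0:+1/29030400 = 1/29030400; ⇒ 3j(8 3 7; 3 -3 0)² = 165/8398, sgn -1
B: Δ = 4!·12!·2!/19! = 1/5290740; Racah Σ t=0..1: t=0:+1/958003200 t=1:−1/87091200 = -1/95800320; ⇒ 3j(8 3 7; -3 -2 5)² = 1000/88179, sgn -1
I_A²/I_B² = (165/8398)/(1000/88179) = 693/400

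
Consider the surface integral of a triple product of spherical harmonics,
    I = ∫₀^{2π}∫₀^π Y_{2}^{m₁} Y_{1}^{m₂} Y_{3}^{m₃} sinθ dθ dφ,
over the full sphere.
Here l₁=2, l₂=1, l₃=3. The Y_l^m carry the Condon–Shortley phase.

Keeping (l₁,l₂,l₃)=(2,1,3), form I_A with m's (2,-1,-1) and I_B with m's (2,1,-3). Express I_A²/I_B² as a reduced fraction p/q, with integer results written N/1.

1/15

l's match ⇒ only the (l;m) 3-j factors differ between A and B.
A: triangle coeff Δ(2,1,3) = 1/105; Σ_t [0,0]: t=0:+1/48 = 1/48; (3j)²=1/105 [(2 1 3; 2 -1 -1)], sign=+1
B: triangle coeff Δ(2,1,3) = 1/105; Σ_t [0,0]: t=0:+1/48 = 1/48; (3j)²=1/7 [(2 1 3; 2 1 -3)], sign=+1
I_A²/I_B² = (1/105)/(1/7) = 1/15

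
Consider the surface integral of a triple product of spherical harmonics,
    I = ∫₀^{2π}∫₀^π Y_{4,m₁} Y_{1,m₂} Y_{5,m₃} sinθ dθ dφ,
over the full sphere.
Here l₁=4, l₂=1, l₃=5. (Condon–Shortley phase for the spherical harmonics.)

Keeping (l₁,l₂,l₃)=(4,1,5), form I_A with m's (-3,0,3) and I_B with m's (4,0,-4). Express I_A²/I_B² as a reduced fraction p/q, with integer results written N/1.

16/9

Same 4,1,5: normalisation and zero-m 3j drop out of the ratio.
A: Δ: 0! 8! 2! / 11! → 1/495; sum: t=0:+1/5040 = 1/5040; 3j²(4 1 5; -3 0 3) = Δ·Π!·Σ² = 16/495  (sign +1)
B: Δ: 0! 8! 2! / 11! → 1/495; sum: t=0:+1/40320 = 1/40320; 3j²(4 1 5; 4 0 -4) = Δ·Π!·Σ² = 1/55  (sign -1)
I_A²/I_B² = (16/495)/(1/55) = 16/9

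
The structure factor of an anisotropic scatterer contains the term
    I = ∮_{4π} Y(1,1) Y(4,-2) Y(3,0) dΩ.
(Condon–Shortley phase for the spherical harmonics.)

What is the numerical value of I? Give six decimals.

0.000000

Σmᵢ = -1 ≠ 0, so the φ-integral vanishes; I = 0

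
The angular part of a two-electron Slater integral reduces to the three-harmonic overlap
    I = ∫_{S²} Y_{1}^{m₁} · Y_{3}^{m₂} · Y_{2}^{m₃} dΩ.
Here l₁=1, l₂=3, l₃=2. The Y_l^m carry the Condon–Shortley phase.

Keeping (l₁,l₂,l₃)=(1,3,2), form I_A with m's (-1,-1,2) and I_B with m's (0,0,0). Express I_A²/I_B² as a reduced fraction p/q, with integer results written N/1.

1/9

Shared (l₁,l₂,l₃)=(1,3,2): N and (l;000)² cancel in I_A²/I_B².
A: Δ = 2!·0!·4!/7! = 1/105; Racah Σ t=2..2: t=2:+1/48 = 1/48; ⇒ 3j(1 3 2; -1 -1 2)² = 1/105, sgn +1
B: Δ = 2!·0!·4!/7! = 1/105; Racah Σ t=1..1: t=1:−1/4 = -1/4; ⇒ 3j(1 3 2; 0 0 0)² = 3/35, sgn -1
I_A²/I_B² = (1/105)/(3/35) = 1/9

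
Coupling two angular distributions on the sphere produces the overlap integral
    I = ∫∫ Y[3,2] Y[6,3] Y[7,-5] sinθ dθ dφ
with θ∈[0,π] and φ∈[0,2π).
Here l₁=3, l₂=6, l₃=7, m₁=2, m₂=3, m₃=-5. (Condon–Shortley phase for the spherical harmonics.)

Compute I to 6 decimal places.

Checks pass: Σm=0; 16 even; l₃=7∈[3,9].
(2·3+1)(2·6+1)(2·7+1) = 1365
Δ: 2! 4! 10! / 17! → 1/2042040
sum: t=0:+1/207360 t=1:−1/57600 t=2:+1/207360 = -1/129600
3j²(3 6 7; 0 0 0) = Δ·Π!·Σ² = 168/12155  (sign +1)
sum: t=0:+1/4354560 t=1:−1/1935360 = -1/3483648
3j²(3 6 7; 2 3 -5) = Δ·Π!·Σ² = 125/12376  (sign -1)
combine: 4πI² = 1365·168/12155·125/12376 = 7875/41327
take √, sign -1: I = -0.12314121

-0.123141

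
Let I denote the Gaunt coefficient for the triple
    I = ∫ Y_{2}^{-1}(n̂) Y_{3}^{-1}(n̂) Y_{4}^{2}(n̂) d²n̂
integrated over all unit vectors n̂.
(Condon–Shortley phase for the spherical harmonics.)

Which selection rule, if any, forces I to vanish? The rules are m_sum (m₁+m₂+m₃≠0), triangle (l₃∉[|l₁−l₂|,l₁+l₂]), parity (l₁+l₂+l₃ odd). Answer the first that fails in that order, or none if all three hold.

parity

m₁+m₂+m₃ = -1 − 1 + 2 = 0  ✓
triangle: |2−3|=1 ≤ l₃=4 ≤ 2+3=5  ✓
parity: l₁+l₂+l₃ = 9 is odd  ✗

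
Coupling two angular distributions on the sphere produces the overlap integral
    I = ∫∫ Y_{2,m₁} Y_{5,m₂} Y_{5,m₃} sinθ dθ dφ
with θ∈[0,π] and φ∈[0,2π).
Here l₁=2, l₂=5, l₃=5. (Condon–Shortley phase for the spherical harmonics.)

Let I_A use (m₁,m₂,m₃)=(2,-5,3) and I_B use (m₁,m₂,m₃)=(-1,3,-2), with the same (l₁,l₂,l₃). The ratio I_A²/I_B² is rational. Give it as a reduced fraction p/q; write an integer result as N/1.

3/10

l's match ⇒ only the (l;m) 3-j factors differ between A and B.
A: triangle coeff Δ(2,5,5) = 1/38610; Σ_t [0,0]: t=0:+1/161280 = 1/161280; (3j)²=1/143 [(2 5 5; 2 -5 3)], sign=+1
B: triangle coeff Δ(2,5,5) = 1/38610; Σ_t [1,2]: t=1:−1/10080 t=2:+1/2880 = 1/4032; (3j)²=10/429 [(2 5 5; -1 3 -2)], sign=-1
I_A²/I_B² = (1/143)/(10/429) = 3/10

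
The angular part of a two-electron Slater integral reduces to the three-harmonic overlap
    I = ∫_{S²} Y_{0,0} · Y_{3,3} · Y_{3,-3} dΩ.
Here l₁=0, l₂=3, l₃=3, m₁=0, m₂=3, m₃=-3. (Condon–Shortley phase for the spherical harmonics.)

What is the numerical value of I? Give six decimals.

Rules hold: Σm=0, L=6 even, 3≤3≤3.
N = 1·7·7 = 49
Δ = 0!·0!·6!/7! = 1/7
Racah Σ t=0..0: t=0:+1/36 = 1/36
⇒ 3j(0 3 3; 0 0 0)² = 1/7, sgn -1
Racah Σ t=0..0: t=0:+1/720 = 1/720
⇒ 3j(0 3 3; 0 3 -3)² = 1/7, sgn +1
4πI² = N·(3j₀)²·(3jₘ)² = 1/1
I = -1·√(1/4π) = -0.28209479

-0.282095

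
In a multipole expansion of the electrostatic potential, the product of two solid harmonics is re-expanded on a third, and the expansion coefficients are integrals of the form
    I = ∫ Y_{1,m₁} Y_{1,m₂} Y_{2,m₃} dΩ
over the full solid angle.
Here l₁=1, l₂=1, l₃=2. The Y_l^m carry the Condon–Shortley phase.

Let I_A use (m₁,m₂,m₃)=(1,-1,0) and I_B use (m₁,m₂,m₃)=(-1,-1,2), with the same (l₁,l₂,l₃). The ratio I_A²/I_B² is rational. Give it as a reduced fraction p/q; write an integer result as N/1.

Shared (l₁,l₂,l₃)=(1,1,2): N and (l;000)² cancel in I_A²/I_B².
A: Δ = 0!·2!·2!/5! = 1/30; Racah Σ t=0..0: t=0:+1/4 = 1/4; ⇒ 3j(1 1 2; 1 -1 0)² = 1/30, sgn +1
B: Δ = 0!·2!·2!/5! = 1/30; Racah Σ t=0..0: t=0:+1/4 = 1/4; ⇒ 3j(1 1 2; -1 -1 2)² = 1/5, sgn +1
I_A²/I_B² = (1/30)/(1/5) = 1/6

1/6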